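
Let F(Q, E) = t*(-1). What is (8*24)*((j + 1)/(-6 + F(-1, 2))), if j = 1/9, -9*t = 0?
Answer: -320/9 ≈ -35.556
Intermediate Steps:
t = 0 (t = -⅑*0 = 0)
F(Q, E) = 0 (F(Q, E) = 0*(-1) = 0)
j = ⅑ ≈ 0.11111
(8*24)*((j + 1)/(-6 + F(-1, 2))) = (8*24)*((⅑ + 1)/(-6 + 0)) = 192*((10/9)/(-6)) = 192*((10/9)*(-⅙)) = 192*(-5/27) = -320/9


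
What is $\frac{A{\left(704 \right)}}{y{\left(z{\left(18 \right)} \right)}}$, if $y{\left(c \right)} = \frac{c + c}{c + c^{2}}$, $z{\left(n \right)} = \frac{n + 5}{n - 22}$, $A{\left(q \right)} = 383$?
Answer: $- \frac{7277}{8} \approx -909.63$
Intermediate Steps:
$z{\left(n \right)} = \frac{5 + n}{-22 + n}$
$y{\left(c \right)} = \frac{2 c}{c + c^{2}}$
$\frac{A{\left(704 \right)}}{y{\left(z{\left(18 \right)} \right)}} = \frac{383}{2 \frac{1}{1 + \frac{5 + 18}{-22 + 18}}} = \frac{383}{2 \frac{1}{1 + \frac{1}{-4} \cdot 23}} = \frac{383}{2 \frac{1}{1 - \frac{23}{4}}} = \frac{383}{2 \frac{1}{- \frac{19}{4}}} = \frac{383}{2 \left(- \frac{4}{19}\right)} = \frac{383}{- \frac{8}{19}} = 383 \left(- \frac{19}{8}\right) = - \frac{7277}{8}$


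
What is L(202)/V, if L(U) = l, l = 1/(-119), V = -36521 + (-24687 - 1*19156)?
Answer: 1/9563316 ≈ 1.0457e-7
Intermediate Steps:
V = -80364 (V = -36521 + (-24687 - 19156) = -36521 - 43843 = -80364)
l = -1/119 ≈ -0.0084034
L(U) = -1/119
L(202)/V = -1/119/(-80364) = -1/119*(-1/80364) = 1/9563316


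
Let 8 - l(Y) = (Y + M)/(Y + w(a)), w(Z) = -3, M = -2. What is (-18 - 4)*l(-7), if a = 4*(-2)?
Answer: -781/5 ≈ -156.20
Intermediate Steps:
a = -8
l(Y) = 8 - (-2 + Y)/(-3 + Y) (l(Y) = 8 - (Y - 2)/(Y - 3) = 8 - (-2 + Y)/(-3 + Y))
(-18 - 4)*l(-7) = (-18 - 4)*((-22 + 7*(-7))/(-3 - 7)) = -22*(-22 - 49)/(-10) = -(-11)*(-71)/5 = -22*71/10 = -781/5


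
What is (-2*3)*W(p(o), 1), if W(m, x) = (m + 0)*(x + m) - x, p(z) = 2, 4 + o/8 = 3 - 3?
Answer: -30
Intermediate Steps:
o = -32 (o = -32 + 8*(3 - 3) = -32 + 8*0 = -32 + 0 = -32)
W(m, x) = -x + m*(m + x) (W(m, x) = m*(m + x) - x = -x + m*(m + x))
(-2*3)*W(p(o), 1) = (-2*3)*(2² - 1*1 + 2*1) = -6*(4 - 1 + 2) = -6*5 = -30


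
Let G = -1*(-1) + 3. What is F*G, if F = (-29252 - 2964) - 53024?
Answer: -340960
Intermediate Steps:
G = 4 (G = 1 + 3 = 4)
F = -85240 (F = -32216 - 53024 = -85240)
F*G = -85240*4 = -340960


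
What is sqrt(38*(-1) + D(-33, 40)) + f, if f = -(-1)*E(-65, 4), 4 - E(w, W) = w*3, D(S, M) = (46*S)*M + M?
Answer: 199 + I*sqrt(60718) ≈ 199.0 + 246.41*I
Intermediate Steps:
D(S, M) = M + 46*M*S (D(S, M) = 46*M*S + M = M + 46*M*S)
E(w, W) = 4 - 3*w (E(w, W) = 4 - w*3 = 4 - 3*w)
f = 199 (f = -(-1)*(4 - 3*(-65)) = -(-1)*(4 + 195) = -(-1)*199 = -1*(-199) = 199)
sqrt(38*(-1) + D(-33, 40)) + f = sqrt(38*(-1) + 40*(1 + 46*(-33))) + 199 = sqrt(-38 + 40*(1 - 1518)) + 199 = sqrt(-38 + 40*(-1517)) + 199 = sqrt(-38 - 60680) + 199 = sqrt(-60718) + 199 = I*sqrt(60718) + 199 = 199 + I*sqrt(60718)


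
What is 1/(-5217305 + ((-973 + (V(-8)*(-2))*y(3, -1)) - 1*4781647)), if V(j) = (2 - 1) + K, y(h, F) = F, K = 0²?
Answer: -1/9999923 ≈ -1.0000e-7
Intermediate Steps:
K = 0
V(j) = 1 (V(j) = (2 - 1) + 0 = 1 + 0 = 1)
1/(-5217305 + ((-973 + (V(-8)*(-2))*y(3, -1)) - 1*4781647)) = 1/(-5217305 + ((-973 + (1*(-2))*(-1)) - 1*4781647)) = 1/(-5217305 + ((-973 - 2*(-1)) - 4781647)) = 1/(-5217305 + ((-973 + 2) - 4781647)) = 1/(-5217305 + (-971 - 4781647)) = 1/(-5217305 - 4782618) = 1/(-9999923) = -1/9999923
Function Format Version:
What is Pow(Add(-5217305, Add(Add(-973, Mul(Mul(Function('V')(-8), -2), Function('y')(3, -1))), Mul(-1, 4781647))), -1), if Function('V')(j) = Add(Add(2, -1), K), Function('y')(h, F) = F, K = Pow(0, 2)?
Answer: Rational(-1, 9999923) ≈ -1.0000e-7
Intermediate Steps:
K = 0
Function('V')(j) = 1 (Function('V')(j) = Add(Add(2, -1), 0) = Add(1, 0) = 1)
Pow(Add(-5217305, Add(Add(-973, Mul(Mul(Function('V')(-8), -2), Function('y')(3, -1))), Mul(-1, 4781647))), -1) = Pow(Add(-5217305, Add(Add(-973, Mul(Mul(1, -2), -1)), Mul(-1, 4781647))), -1) = Pow(Add(-5217305, Add(Add(-973, Mul(-2, -1)), -4781647)), -1) = Pow(Add(-5217305, Add(Add(-973, 2), -4781647)), -1) = Pow(Add(-5217305, Add(-971, -4781647)), -1) = Pow(Add(-5217305, -4782618), -1) = Pow(-9999923, -1) = Rational(-1, 9999923)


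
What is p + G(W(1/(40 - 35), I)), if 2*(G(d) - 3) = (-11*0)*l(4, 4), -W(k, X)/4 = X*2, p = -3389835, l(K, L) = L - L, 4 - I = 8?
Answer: -3389832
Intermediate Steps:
I = -4 (I = 4 - 1*8 = 4 - 8 = -4)
l(K, L) = 0
W(k, X) = -8*X (W(k, X) = -4*X*2 = -8*X)
G(d) = 3 (G(d) = 3 + (-11*0*0)/2 = 3 + (0*0)/2 = 3 + (1/2)*0 = 3 + 0 = 3)
p + G(W(1/(40 - 35), I)) = -3389835 + 3 = -3389832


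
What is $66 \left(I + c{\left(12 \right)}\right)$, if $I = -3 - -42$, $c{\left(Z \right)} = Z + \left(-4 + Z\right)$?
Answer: $3894$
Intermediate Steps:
$c{\left(Z \right)} = -4 + 2 Z$
$I = 39$ ($I = -3 + 42 = 39$)
$66 \left(I + c{\left(12 \right)}\right) = 66 \left(39 + \left(-4 + 2 \cdot 12\right)\right) = 66 \left(39 + \left(-4 + 24\right)\right) = 66 \left(39 + 20\right) = 66 \cdot 59 = 3894$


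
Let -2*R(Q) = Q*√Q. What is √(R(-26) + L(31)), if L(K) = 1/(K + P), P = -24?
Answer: √(7 + 637*I*√26)/7 ≈ 5.7633 + 5.7508*I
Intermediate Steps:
R(Q) = -Q^(3/2)/2 (R(Q) = -Q*√Q/2 = -Q^(3/2)/2)
L(K) = 1/(-24 + K) (L(K) = 1/(K - 24) = 1/(-24 + K))
√(R(-26) + L(31)) = √(-(-13)*I*√26 + 1/(-24 + 31)) = √(-(-13)*I*√26 + 1/7) = √(13*I*√26 + ⅐) = √(⅐ + 13*I*√26)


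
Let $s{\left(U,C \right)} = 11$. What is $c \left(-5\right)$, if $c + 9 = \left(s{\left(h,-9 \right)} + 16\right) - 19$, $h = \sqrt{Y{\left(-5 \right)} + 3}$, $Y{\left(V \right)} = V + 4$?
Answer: $5$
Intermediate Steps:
$Y{\left(V \right)} = 4 + V$
$h = \sqrt{2}$ ($h = \sqrt{\left(4 - 5\right) + 3} = \sqrt{-1 + 3} = \sqrt{2} \approx 1.4142$)
$c = -1$ ($c = -9 + \left(\left(11 + 16\right) - 19\right) = -9 + \left(27 - 19\right) = -9 + 8 = -1$)
$c \left(-5\right) = \left(-1\right) \left(-5\right) = 5$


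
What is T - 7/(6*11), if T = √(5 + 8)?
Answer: -7/66 + √13 ≈ 3.4995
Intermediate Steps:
T = √13 ≈ 3.6056
T - 7/(6*11) = √13 - 7/(6*11) = √13 - 7*1/66 = √13 - 7/66 = -7/66 + √13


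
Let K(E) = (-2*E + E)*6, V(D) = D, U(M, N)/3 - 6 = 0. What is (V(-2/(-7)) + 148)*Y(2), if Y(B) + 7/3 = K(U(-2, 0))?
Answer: -114526/7 ≈ -16361.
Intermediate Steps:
U(M, N) = 18 (U(M, N) = 18 + 3*0 = 18 + 0 = 18)
K(E) = -6*E (K(E) = -E*6 = -6*E)
Y(B) = -331/3 (Y(B) = -7/3 - 6*18 = -7/3 - 108 = -331/3)
(V(-2/(-7)) + 148)*Y(2) = (-2/(-7) + 148)*(-331/3) = (-2*(-⅐) + 148)*(-331/3) = (2/7 + 148)*(-331/3) = (1038/7)*(-331/3) = -114526/7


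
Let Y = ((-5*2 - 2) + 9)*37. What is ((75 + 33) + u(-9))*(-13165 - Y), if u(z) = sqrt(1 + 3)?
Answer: -1435940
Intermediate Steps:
u(z) = 2 (u(z) = sqrt(4) = 2)
Y = -111 (Y = ((-10 - 2) + 9)*37 = (-12 + 9)*37 = -3*37 = -111)
((75 + 33) + u(-9))*(-13165 - Y) = ((75 + 33) + 2)*(-13165 - 1*(-111)) = (108 + 2)*(-13165 + 111) = 110*(-13054) = -1435940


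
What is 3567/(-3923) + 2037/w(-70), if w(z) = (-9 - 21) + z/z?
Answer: -8094594/113767 ≈ -71.151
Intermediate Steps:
w(z) = -29 (w(z) = -30 + 1 = -29)
3567/(-3923) + 2037/w(-70) = 3567/(-3923) + 2037/(-29) = 3567*(-1/3923) + 2037*(-1/29) = -3567/3923 - 2037/29 = -8094594/113767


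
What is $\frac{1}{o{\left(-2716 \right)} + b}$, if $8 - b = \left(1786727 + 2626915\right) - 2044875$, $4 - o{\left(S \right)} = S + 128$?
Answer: $- \frac{1}{2366167} \approx -4.2262 \cdot 10^{-7}$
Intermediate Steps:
$o{\left(S \right)} = -124 - S$ ($o{\left(S \right)} = 4 - \left(S + 128\right) = 4 - \left(128 + S\right) = -124 - S$)
$b = -2368759$ ($b = 8 - \left(\left(1786727 + 2626915\right) - 2044875\right) = 8 - \left(4413642 - 2044875\right) = 8 - 2368767 = -2368759$)
$\frac{1}{o{\left(-2716 \right)} + b} = \frac{1}{\left(-124 - -2716\right) - 2368759} = \frac{1}{\left(-124 + 2716\right) - 2368759} = \frac{1}{2592 - 2368759} = \frac{1}{-2366167} = - \frac{1}{2366167}$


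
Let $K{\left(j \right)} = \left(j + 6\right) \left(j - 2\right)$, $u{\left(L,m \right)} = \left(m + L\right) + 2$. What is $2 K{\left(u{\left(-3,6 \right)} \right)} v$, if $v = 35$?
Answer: $2310$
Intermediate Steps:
$u{\left(L,m \right)} = 2 + L + m$ ($u{\left(L,m \right)} = \left(L + m\right) + 2 = 2 + L + m$)
$K{\left(j \right)} = \left(-2 + j\right) \left(6 + j\right)$ ($K{\left(j \right)} = \left(6 + j\right) \left(-2 + j\right) = \left(-2 + j\right) \left(6 + j\right)$)
$2 K{\left(u{\left(-3,6 \right)} \right)} v = 2 \left(-12 + \left(2 - 3 + 6\right)^{2} + 4 \left(2 - 3 + 6\right)\right) 35 = 2 \left(-12 + 5^{2} + 4 \cdot 5\right) 35 = 2 \left(-12 + 25 + 20\right) 35 = 2 \cdot 33 \cdot 35 = 66 \cdot 35 = 2310$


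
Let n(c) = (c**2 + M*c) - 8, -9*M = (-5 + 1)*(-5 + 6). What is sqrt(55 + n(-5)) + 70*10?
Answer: 700 + 2*sqrt(157)/3 ≈ 708.35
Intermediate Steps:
M = 4/9 (M = -(-5 + 1)*(-5 + 6)/9 = -(-4)/9 = -1/9*(-4) = 4/9 ≈ 0.44444)
n(c) = -8 + c**2 + 4*c/9 (n(c) = (c**2 + 4*c/9) - 8 = -8 + c**2 + 4*c/9)
sqrt(55 + n(-5)) + 70*10 = sqrt(55 + (-8 + (-5)**2 + (4/9)*(-5))) + 70*10 = sqrt(55 + (-8 + 25 - 20/9)) + 700 = sqrt(55 + 133/9) + 700 = sqrt(628/9) + 700 = 2*sqrt(157)/3 + 700 = 700 + 2*sqrt(157)/3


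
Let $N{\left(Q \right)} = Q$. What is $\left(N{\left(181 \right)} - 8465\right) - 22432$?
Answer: $-30716$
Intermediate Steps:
$\left(N{\left(181 \right)} - 8465\right) - 22432 = \left(181 - 8465\right) - 22432 = -8284 - 22432 = -30716$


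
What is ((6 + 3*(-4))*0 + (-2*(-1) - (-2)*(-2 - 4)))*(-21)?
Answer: 210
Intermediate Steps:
((6 + 3*(-4))*0 + (-2*(-1) - (-2)*(-2 - 4)))*(-21) = ((6 - 12)*0 + (2 - (-2)*(-6)))*(-21) = (-6*0 + (2 - 1*12))*(-21) = (0 + (2 - 12))*(-21) = (0 - 10)*(-21) = -10*(-21) = 210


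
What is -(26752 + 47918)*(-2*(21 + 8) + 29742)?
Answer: -2216504280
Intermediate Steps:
-(26752 + 47918)*(-2*(21 + 8) + 29742) = -74670*(-2*29 + 29742) = -74670*(-58 + 29742) = -74670*29684 = -1*2216504280 = -2216504280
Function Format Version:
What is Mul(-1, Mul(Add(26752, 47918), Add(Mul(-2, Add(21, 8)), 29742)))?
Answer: -2216504280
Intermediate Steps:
Mul(-1, Mul(Add(26752, 47918), Add(Mul(-2, Add(21, 8)), 29742))) = Mul(-1, Mul(74670, Add(Mul(-2, 29), 29742))) = Mul(-1, Mul(74670, Add(-58, 29742))) = Mul(-1, Mul(74670, 29684)) = Mul(-1, 2216504280) = -2216504280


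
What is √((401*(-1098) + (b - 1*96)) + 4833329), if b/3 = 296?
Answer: √4393823 ≈ 2096.1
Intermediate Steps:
b = 888 (b = 3*296 = 888)
√((401*(-1098) + (b - 1*96)) + 4833329) = √((401*(-1098) + (888 - 1*96)) + 4833329) = √((-440298 + (888 - 96)) + 4833329) = √((-440298 + 792) + 4833329) = √(-439506 + 4833329) = √4393823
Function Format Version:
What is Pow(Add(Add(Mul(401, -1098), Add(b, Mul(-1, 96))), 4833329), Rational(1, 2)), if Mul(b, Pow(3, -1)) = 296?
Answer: Pow(4393823, Rational(1, 2)) ≈ 2096.1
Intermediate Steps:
b = 888 (b = Mul(3, 296) = 888)
Pow(Add(Add(Mul(401, -1098), Add(b, Mul(-1, 96))), 4833329), Rational(1, 2)) = Pow(Add(Add(Mul(401, -1098), Add(888, Mul(-1, 96))), 4833329), Rational(1, 2)) = Pow(Add(Add(-440298, Add(888, -96)), 4833329), Rational(1, 2)) = Pow(Add(Add(-440298, 792), 4833329), Rational(1, 2)) = Pow(Add(-439506, 4833329), Rational(1, 2)) = Pow(4393823, Rational(1, 2))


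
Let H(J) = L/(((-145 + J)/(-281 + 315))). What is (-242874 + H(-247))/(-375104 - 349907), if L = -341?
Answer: 47597507/142102156 ≈ 0.33495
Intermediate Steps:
H(J) = -341/(-145/34 + J/34) (H(J) = -341*(-281 + 315)/(-145 + J) = -341*34/(-145 + J) = -341/(-145/34 + J/34))
(-242874 + H(-247))/(-375104 - 349907) = (-242874 - 11594/(-145 - 247))/(-375104 - 349907) = (-242874 - 11594/(-392))/(-725011) = (-242874 - 11594*(-1/392))*(-1/725011) = (-242874 + 5797/196)*(-1/725011) = -47597507/196*(-1/725011) = 47597507/142102156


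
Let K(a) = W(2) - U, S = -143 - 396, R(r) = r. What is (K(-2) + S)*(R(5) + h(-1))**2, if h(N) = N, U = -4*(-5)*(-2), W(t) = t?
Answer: -7952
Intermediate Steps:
U = -40 (U = 20*(-2) = -40)
S = -539
K(a) = 42 (K(a) = 2 - 1*(-40) = 2 + 40 = 42)
(K(-2) + S)*(R(5) + h(-1))**2 = (42 - 539)*(5 - 1)**2 = -497*4**2 = -497*16 = -7952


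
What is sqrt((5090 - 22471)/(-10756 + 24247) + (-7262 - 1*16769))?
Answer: I*sqrt(486005183398)/4497 ≈ 155.02*I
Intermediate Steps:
sqrt((5090 - 22471)/(-10756 + 24247) + (-7262 - 1*16769)) = sqrt(-17381/13491 + (-7262 - 16769)) = sqrt(-17381*1/13491 - 24031) = sqrt(-17381/13491 - 24031) = sqrt(-324219602/13491) = I*sqrt(486005183398)/4497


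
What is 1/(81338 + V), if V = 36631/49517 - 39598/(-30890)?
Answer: 764790065/62208040459848 ≈ 1.2294e-5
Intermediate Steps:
V = 1546152878/764790065 (V = 36631*(1/49517) - 39598*(-1/30890) = 36631/49517 + 19799/15445 = 1546152878/764790065 ≈ 2.0217)
1/(81338 + V) = 1/(81338 + 1546152878/764790065) = 1/(62208040459848/764790065) = 764790065/62208040459848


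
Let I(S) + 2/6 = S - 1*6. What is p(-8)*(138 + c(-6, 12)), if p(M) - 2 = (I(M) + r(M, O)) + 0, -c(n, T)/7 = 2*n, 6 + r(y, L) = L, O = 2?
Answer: -3626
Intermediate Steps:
r(y, L) = -6 + L
I(S) = -19/3 + S (I(S) = -⅓ + (S - 1*6) = -⅓ + (S - 6) = -⅓ + (-6 + S) = -19/3 + S)
c(n, T) = -14*n
p(M) = -25/3 + M (p(M) = 2 + (((-19/3 + M) + (-6 + 2)) + 0) = 2 + (((-19/3 + M) - 4) + 0) = 2 + ((-31/3 + M) + 0) = 2 + (-31/3 + M) = -25/3 + M)
p(-8)*(138 + c(-6, 12)) = (-25/3 - 8)*(138 - 14*(-6)) = -49*(138 + 84)/3 = -49/3*222 = -3626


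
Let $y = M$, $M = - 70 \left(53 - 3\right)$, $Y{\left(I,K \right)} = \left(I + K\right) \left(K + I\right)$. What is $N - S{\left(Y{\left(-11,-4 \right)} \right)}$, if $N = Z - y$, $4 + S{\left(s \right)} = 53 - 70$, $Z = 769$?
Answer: $4290$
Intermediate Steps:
$Y{\left(I,K \right)} = \left(I + K\right)^{2}$ ($Y{\left(I,K \right)} = \left(I + K\right) \left(I + K\right) = \left(I + K\right)^{2}$)
$M = -3500$ ($M = \left(-70\right) 50 = -3500$)
$y = -3500$
$S{\left(s \right)} = -21$ ($S{\left(s \right)} = -4 + \left(53 - 70\right) = -4 - 17 = -21$)
$N = 4269$ ($N = 769 - -3500 = 769 + 3500 = 4269$)
$N - S{\left(Y{\left(-11,-4 \right)} \right)} = 4269 - -21 = 4269 + 21 = 4290$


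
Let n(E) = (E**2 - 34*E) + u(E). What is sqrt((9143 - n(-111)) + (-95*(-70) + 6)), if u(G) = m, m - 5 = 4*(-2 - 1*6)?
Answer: I*sqrt(269) ≈ 16.401*I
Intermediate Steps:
m = -27 (m = 5 + 4*(-2 - 1*6) = 5 + 4*(-2 - 6) = 5 + 4*(-8) = 5 - 32 = -27)
u(G) = -27
n(E) = -27 + E**2 - 34*E (n(E) = (E**2 - 34*E) - 27 = -27 + E**2 - 34*E)
sqrt((9143 - n(-111)) + (-95*(-70) + 6)) = sqrt((9143 - (-27 + (-111)**2 - 34*(-111))) + (-95*(-70) + 6)) = sqrt((9143 - (-27 + 12321 + 3774)) + (6650 + 6)) = sqrt((9143 - 1*16068) + 6656) = sqrt((9143 - 16068) + 6656) = sqrt(-6925 + 6656) = sqrt(-269) = I*sqrt(269)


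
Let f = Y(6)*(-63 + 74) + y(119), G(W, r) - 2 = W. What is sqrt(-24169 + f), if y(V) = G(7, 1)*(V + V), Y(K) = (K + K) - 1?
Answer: 3*I*sqrt(2434) ≈ 148.01*I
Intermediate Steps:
Y(K) = -1 + 2*K (Y(K) = 2*K - 1 = -1 + 2*K)
G(W, r) = 2 + W
y(V) = 18*V (y(V) = (2 + 7)*(V + V) = 9*(2*V) = 18*V)
f = 2263 (f = (-1 + 2*6)*(-63 + 74) + 18*119 = (-1 + 12)*11 + 2142 = 11*11 + 2142 = 121 + 2142 = 2263)
sqrt(-24169 + f) = sqrt(-24169 + 2263) = sqrt(-21906) = 3*I*sqrt(2434)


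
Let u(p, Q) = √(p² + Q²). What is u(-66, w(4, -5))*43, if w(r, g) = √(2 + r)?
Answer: 43*√4362 ≈ 2840.0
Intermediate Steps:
u(p, Q) = √(Q² + p²)
u(-66, w(4, -5))*43 = √((√(2 + 4))² + (-66)²)*43 = √((√6)² + 4356)*43 = √(6 + 4356)*43 = √4362*43 = 43*√4362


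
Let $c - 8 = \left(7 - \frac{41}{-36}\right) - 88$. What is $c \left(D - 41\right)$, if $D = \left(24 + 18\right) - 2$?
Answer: $\frac{2587}{36} \approx 71.861$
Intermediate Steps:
$D = 40$ ($D = 42 - 2 = 40$)
$c = - \frac{2587}{36}$ ($c = 8 - \left(81 - \frac{41}{36}\right) = 8 + \left(\left(7 - - \frac{41}{36}\right) - 88\right) = 8 + \left(\left(7 + \frac{41}{36}\right) - 88\right) = 8 + \left(\frac{293}{36} - 88\right) = 8 - \frac{2875}{36} = - \frac{2587}{36} \approx -71.861$)
$c \left(D - 41\right) = - \frac{2587 \left(40 - 41\right)}{36} = \left(- \frac{2587}{36}\right) \left(-1\right) = \frac{2587}{36}$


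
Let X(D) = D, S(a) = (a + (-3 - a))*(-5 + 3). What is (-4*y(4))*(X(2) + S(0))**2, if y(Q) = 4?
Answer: -1024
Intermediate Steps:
S(a) = 6 (S(a) = -3*(-2) = 6)
(-4*y(4))*(X(2) + S(0))**2 = (-4*4)*(2 + 6)**2 = -16*8**2 = -16*64 = -1024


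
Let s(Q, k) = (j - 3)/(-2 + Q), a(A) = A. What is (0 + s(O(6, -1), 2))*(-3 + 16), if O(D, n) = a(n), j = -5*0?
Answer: 13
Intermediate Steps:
j = 0
O(D, n) = n
s(Q, k) = -3/(-2 + Q) (s(Q, k) = (0 - 3)/(-2 + Q) = -3/(-2 + Q))
(0 + s(O(6, -1), 2))*(-3 + 16) = (0 - 3/(-2 - 1))*(-3 + 16) = (0 - 3/(-3))*13 = (0 - 3*(-⅓))*13 = (0 + 1)*13 = 1*13 = 13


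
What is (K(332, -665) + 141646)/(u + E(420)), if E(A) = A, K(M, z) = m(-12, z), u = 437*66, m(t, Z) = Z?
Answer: 140981/29262 ≈ 4.8179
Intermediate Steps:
u = 28842
K(M, z) = z
(K(332, -665) + 141646)/(u + E(420)) = (-665 + 141646)/(28842 + 420) = 140981/29262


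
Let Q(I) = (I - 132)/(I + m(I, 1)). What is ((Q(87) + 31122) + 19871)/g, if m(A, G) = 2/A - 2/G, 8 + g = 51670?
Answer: 188595653/191071907 ≈ 0.98704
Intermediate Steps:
g = 51662 (g = -8 + 51670 = 51662)
m(A, G) = -2/G + 2/A
Q(I) = (-132 + I)/(-2 + I + 2/I) (Q(I) = (I - 132)/(I + (-2/1 + 2/I)) = (-132 + I)/(I + (-2*1 + 2/I)) = (-132 + I)/(I + (-2 + 2/I)) = (-132 + I)/(-2 + I + 2/I))
((Q(87) + 31122) + 19871)/g = ((87*(-132 + 87)/(2 + 87² - 2*87) + 31122) + 19871)/51662 = ((87*(-45)/(2 + 7569 - 174) + 31122) + 19871)*(1/51662) = ((87*(-45)/7397 + 31122) + 19871)*(1/51662) = ((87*(1/7397)*(-45) + 31122) + 19871)*(1/51662) = ((-3915/7397 + 31122) + 19871)*(1/51662) = (230205519/7397 + 19871)*(1/51662) = (377191306/7397)*(1/51662) = 188595653/191071907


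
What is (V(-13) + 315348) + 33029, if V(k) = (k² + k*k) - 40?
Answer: 348675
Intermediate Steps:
V(k) = -40 + 2*k² (V(k) = (k² + k²) - 40 = 2*k² - 40 = -40 + 2*k²)
(V(-13) + 315348) + 33029 = ((-40 + 2*(-13)²) + 315348) + 33029 = ((-40 + 2*169) + 315348) + 33029 = ((-40 + 338) + 315348) + 33029 = (298 + 315348) + 33029 = 315646 + 33029 = 348675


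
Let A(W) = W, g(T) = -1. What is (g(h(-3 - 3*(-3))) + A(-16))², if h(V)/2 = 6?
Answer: 289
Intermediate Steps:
h(V) = 12 (h(V) = 2*6 = 12)
(g(h(-3 - 3*(-3))) + A(-16))² = (-1 - 16)² = (-17)² = 289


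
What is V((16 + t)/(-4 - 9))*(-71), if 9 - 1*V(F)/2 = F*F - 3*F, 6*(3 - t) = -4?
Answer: -469310/1521 ≈ -308.55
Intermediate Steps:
t = 11/3 (t = 3 - ⅙*(-4) = 3 + ⅔ = 11/3 ≈ 3.6667)
V(F) = 18 - 2*F² + 6*F (V(F) = 18 - 2*(F*F - 3*F) = 18 - 2*(F² - 3*F) = 18 + (-2*F² + 6*F) = 18 - 2*F² + 6*F)
V((16 + t)/(-4 - 9))*(-71) = (18 - 2*(16 + 11/3)²/(-4 - 9)² + 6*((16 + 11/3)/(-4 - 9)))*(-71) = (18 - 2*((59/3)/(-13))² + 6*((59/3)/(-13)))*(-71) = (18 - 2*((59/3)*(-1/13))² + 6*((59/3)*(-1/13)))*(-71) = (18 - 2*(-59/39)² + 6*(-59/39))*(-71) = (18 - 2*3481/1521 - 118/13)*(-71) = (18 - 6962/1521 - 118/13)*(-71) = (6610/1521)*(-71) = -469310/1521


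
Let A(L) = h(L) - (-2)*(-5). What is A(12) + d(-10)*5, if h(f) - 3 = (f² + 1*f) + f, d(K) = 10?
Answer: 211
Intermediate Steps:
h(f) = 3 + f² + 2*f (h(f) = 3 + ((f² + 1*f) + f) = 3 + ((f² + f) + f) = 3 + ((f + f²) + f) = 3 + (f² + 2*f) = 3 + f² + 2*f)
A(L) = -7 + L² + 2*L (A(L) = (3 + L² + 2*L) - (-2)*(-5) = (3 + L² + 2*L) - 1*10 = (3 + L² + 2*L) - 10 = -7 + L² + 2*L)
A(12) + d(-10)*5 = (-7 + 12² + 2*12) + 10*5 = (-7 + 144 + 24) + 50 = 161 + 50 = 211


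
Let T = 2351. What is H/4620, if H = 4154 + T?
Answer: 1301/924 ≈ 1.4080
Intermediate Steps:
H = 6505 (H = 4154 + 2351 = 6505)
H/4620 = 6505/4620 = 6505*(1/4620) = 1301/924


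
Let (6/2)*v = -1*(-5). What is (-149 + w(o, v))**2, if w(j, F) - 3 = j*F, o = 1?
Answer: 187489/9 ≈ 20832.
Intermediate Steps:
v = 5/3 (v = (-1*(-5))/3 = (1/3)*5 = 5/3 ≈ 1.6667)
w(j, F) = 3 + F*j (w(j, F) = 3 + j*F = 3 + F*j)
(-149 + w(o, v))**2 = (-149 + (3 + (5/3)*1))**2 = (-149 + (3 + 5/3))**2 = (-149 + 14/3)**2 = (-433/3)**2 = 187489/9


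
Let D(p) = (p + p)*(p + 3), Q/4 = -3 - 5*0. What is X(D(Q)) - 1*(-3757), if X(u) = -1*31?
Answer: 3726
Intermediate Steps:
Q = -12 (Q = 4*(-3 - 5*0) = 4*(-3 + 0) = 4*(-3) = -12)
D(p) = 2*p*(3 + p) (D(p) = (2*p)*(3 + p) = 2*p*(3 + p))
X(u) = -31
X(D(Q)) - 1*(-3757) = -31 - 1*(-3757) = -31 + 3757 = 3726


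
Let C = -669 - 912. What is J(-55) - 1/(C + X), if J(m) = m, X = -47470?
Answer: -2697804/49051 ≈ -55.000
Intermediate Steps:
C = -1581
J(-55) - 1/(C + X) = -55 - 1/(-1581 - 47470) = -55 - 1/(-49051) = -55 - 1*(-1/49051) = -55 + 1/49051 = -2697804/49051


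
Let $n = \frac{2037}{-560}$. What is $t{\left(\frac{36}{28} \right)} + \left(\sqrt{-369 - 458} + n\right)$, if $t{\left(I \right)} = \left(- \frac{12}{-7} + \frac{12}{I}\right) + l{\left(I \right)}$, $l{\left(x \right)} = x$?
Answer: $\frac{2087}{240} + i \sqrt{827} \approx 8.6958 + 28.758 i$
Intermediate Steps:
$n = - \frac{291}{80}$ ($n = 2037 \left(- \frac{1}{560}\right) = - \frac{291}{80} \approx -3.6375$)
$t{\left(I \right)} = \frac{12}{7} + I + \frac{12}{I}$ ($t{\left(I \right)} = \left(- \frac{12}{-7} + \frac{12}{I}\right) + I = \left(\left(-12\right) \left(- \frac{1}{7}\right) + \frac{12}{I}\right) + I = \left(\frac{12}{7} + \frac{12}{I}\right) + I = \frac{12}{7} + I + \frac{12}{I}$)
$t{\left(\frac{36}{28} \right)} + \left(\sqrt{-369 - 458} + n\right) = \left(\frac{12}{7} + \frac{36}{28} + \frac{12}{36 \cdot \frac{1}{28}}\right) - \left(\frac{291}{80} - \sqrt{-369 - 458}\right) = \left(\frac{12}{7} + 36 \cdot \frac{1}{28} + \frac{12}{36 \cdot \frac{1}{28}}\right) - \left(\frac{291}{80} - \sqrt{-827}\right) = \left(\frac{12}{7} + \frac{9}{7} + \frac{12}{\frac{9}{7}}\right) - \left(\frac{291}{80} - i \sqrt{827}\right) = \left(\frac{12}{7} + \frac{9}{7} + 12 \cdot \frac{7}{9}\right) - \left(\frac{291}{80} - i \sqrt{827}\right) = \left(\frac{12}{7} + \frac{9}{7} + \frac{28}{3}\right) - \left(\frac{291}{80} - i \sqrt{827}\right) = \frac{37}{3} - \left(\frac{291}{80} - i \sqrt{827}\right) = \frac{2087}{240} + i \sqrt{827}$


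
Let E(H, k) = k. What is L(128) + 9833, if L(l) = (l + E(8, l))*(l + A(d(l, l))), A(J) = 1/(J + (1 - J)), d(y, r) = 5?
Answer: 42857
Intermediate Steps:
A(J) = 1 (A(J) = 1/1 = 1)
L(l) = 2*l*(1 + l) (L(l) = (l + l)*(l + 1) = (2*l)*(1 + l) = 2*l*(1 + l))
L(128) + 9833 = 2*128*(1 + 128) + 9833 = 2*128*129 + 9833 = 33024 + 9833 = 42857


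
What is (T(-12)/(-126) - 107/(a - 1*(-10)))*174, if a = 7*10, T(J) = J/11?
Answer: -712153/3080 ≈ -231.22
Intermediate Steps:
T(J) = J/11 (T(J) = J*(1/11) = J/11)
a = 70
(T(-12)/(-126) - 107/(a - 1*(-10)))*174 = (((1/11)*(-12))/(-126) - 107/(70 - 1*(-10)))*174 = (-12/11*(-1/126) - 107/(70 + 10))*174 = (2/231 - 107/80)*174 = -24557/18480*174 = -712153/3080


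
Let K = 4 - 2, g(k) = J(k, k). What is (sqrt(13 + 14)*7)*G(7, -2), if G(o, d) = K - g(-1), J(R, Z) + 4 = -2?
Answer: 168*sqrt(3) ≈ 290.98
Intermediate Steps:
J(R, Z) = -6 (J(R, Z) = -4 - 2 = -6)
g(k) = -6
K = 2
G(o, d) = 8 (G(o, d) = 2 - 1*(-6) = 2 + 6 = 8)
(sqrt(13 + 14)*7)*G(7, -2) = (sqrt(13 + 14)*7)*8 = (sqrt(27)*7)*8 = ((3*sqrt(3))*7)*8 = (21*sqrt(3))*8 = 168*sqrt(3)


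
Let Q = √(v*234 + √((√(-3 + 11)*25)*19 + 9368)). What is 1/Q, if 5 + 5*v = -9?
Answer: -I*√5/√(3276 - 5*√2*√(4684 + 475*√2)) ≈ -0.042574*I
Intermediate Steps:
v = -14/5 (v = -1 + (⅕)*(-9) = -1 - 9/5 = -14/5 ≈ -2.8000)
Q = √(-3276/5 + √(9368 + 950*√2)) (Q = √(-14/5*234 + √((√(-3 + 11)*25)*19 + 9368)) = √(-3276/5 + √((√8*25)*19 + 9368)) = √(-3276/5 + √(((2*√2)*25)*19 + 9368)) = √(-3276/5 + √((50*√2)*19 + 9368)) = √(-3276/5 + √(950*√2 + 9368)) = √(-3276/5 + √(9368 + 950*√2)) ≈ 23.488*I)
1/Q = 1/(√(-16380 + 25*√2*√(4684 + 475*√2))/5) = 5/√(-16380 + 25*√2*√(4684 + 475*√2))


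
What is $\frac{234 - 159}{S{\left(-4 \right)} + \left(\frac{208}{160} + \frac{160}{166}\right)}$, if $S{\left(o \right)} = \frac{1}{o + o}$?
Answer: $\frac{83000}{2367} \approx 35.065$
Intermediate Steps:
$S{\left(o \right)} = \frac{1}{2 o}$
$\frac{234 - 159}{S{\left(-4 \right)} + \left(\frac{208}{160} + \frac{160}{166}\right)} = \frac{234 - 159}{\frac{1}{2 \left(-4\right)} + \left(\frac{208}{160} + \frac{160}{166}\right)} = \frac{75}{\frac{1}{2} \left(- \frac{1}{4}\right) + \left(208 \cdot \frac{1}{160} + 160 \cdot \frac{1}{166}\right)} = \frac{75}{- \frac{1}{8} + \left(\frac{13}{10} + \frac{80}{83}\right)} = \frac{75}{- \frac{1}{8} + \frac{1879}{830}} = \frac{75}{\frac{7101}{3320}} = 75 \cdot \frac{3320}{7101} = \frac{83000}{2367}$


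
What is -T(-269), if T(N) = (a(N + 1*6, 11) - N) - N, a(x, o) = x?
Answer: -275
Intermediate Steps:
T(N) = 6 - N (T(N) = ((N + 1*6) - N) - N = ((N + 6) - N) - N = ((6 + N) - N) - N = 6 - N)
-T(-269) = -(6 - 1*(-269)) = -(6 + 269) = -1*275 = -275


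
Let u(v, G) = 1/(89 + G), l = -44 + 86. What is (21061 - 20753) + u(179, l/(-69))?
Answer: 626187/2033 ≈ 308.01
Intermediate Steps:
l = 42
(21061 - 20753) + u(179, l/(-69)) = (21061 - 20753) + 1/(89 + 42/(-69)) = 308 + 1/(89 + 42*(-1/69)) = 308 + 1/(89 - 14/23) = 308 + 1/(2033/23) = 308 + 23/2033 = 626187/2033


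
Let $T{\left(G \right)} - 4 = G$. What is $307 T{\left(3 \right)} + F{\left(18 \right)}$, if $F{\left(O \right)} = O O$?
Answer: $2473$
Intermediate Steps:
$F{\left(O \right)} = O^{2}$
$T{\left(G \right)} = 4 + G$
$307 T{\left(3 \right)} + F{\left(18 \right)} = 307 \left(4 + 3\right) + 18^{2} = 307 \cdot 7 + 324 = 2149 + 324 = 2473$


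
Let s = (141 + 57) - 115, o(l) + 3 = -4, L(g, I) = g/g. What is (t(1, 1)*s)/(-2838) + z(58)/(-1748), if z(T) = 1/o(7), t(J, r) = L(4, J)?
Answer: -506375/17362884 ≈ -0.029164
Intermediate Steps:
L(g, I) = 1
o(l) = -7 (o(l) = -3 - 4 = -7)
t(J, r) = 1
s = 83 (s = 198 - 115 = 83)
z(T) = -⅐ (z(T) = 1/(-7) = -⅐)
(t(1, 1)*s)/(-2838) + z(58)/(-1748) = (1*83)/(-2838) - ⅐/(-1748) = 83*(-1/2838) - ⅐*(-1/1748) = -83/2838 + 1/12236 = -506375/17362884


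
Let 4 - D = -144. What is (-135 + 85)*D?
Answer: -7400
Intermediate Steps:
D = 148 (D = 4 - 1*(-144) = 4 + 144 = 148)
(-135 + 85)*D = (-135 + 85)*148 = -50*148 = -7400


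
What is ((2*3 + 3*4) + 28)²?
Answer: 2116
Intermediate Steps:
((2*3 + 3*4) + 28)² = ((6 + 12) + 28)² = (18 + 28)² = 46² = 2116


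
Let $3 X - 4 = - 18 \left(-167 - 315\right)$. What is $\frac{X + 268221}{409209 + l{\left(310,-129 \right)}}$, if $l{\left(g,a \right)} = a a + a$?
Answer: $\frac{813343}{1277163} \approx 0.63684$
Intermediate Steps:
$l{\left(g,a \right)} = a + a^{2}$ ($l{\left(g,a \right)} = a^{2} + a = a + a^{2}$)
$X = \frac{8680}{3}$ ($X = \frac{4}{3} + \frac{\left(-18\right) \left(-167 - 315\right)}{3} = \frac{4}{3} + \frac{\left(-18\right) \left(-482\right)}{3} = \frac{4}{3} + \frac{1}{3} \cdot 8676 = \frac{4}{3} + 2892 = \frac{8680}{3} \approx 2893.3$)
$\frac{X + 268221}{409209 + l{\left(310,-129 \right)}} = \frac{\frac{8680}{3} + 268221}{409209 - 129 \left(1 - 129\right)} = \frac{813343}{3 \left(409209 - -16512\right)} = \frac{813343}{3 \left(409209 + 16512\right)} = \frac{813343}{3 \cdot 425721} = \frac{813343}{3} \cdot \frac{1}{425721} = \frac{813343}{1277163}$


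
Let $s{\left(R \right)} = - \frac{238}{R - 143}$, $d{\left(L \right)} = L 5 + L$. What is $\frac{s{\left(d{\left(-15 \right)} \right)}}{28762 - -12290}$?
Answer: $\frac{119}{4782558} \approx 2.4882 \cdot 10^{-5}$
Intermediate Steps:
$d{\left(L \right)} = 6 L$ ($d{\left(L \right)} = 5 L + L = 6 L$)
$s{\left(R \right)} = - \frac{238}{-143 + R}$ ($s{\left(R \right)} = - \frac{238}{R - 143} = - \frac{238}{-143 + R}$)
$\frac{s{\left(d{\left(-15 \right)} \right)}}{28762 - -12290} = \frac{\left(-238\right) \frac{1}{-143 + 6 \left(-15\right)}}{28762 - -12290} = \frac{\left(-238\right) \frac{1}{-143 - 90}}{28762 + 12290} = \frac{\left(-238\right) \frac{1}{-233}}{41052} = \left(-238\right) \left(- \frac{1}{233}\right) \frac{1}{41052} = \frac{238}{233} \cdot \frac{1}{41052} = \frac{119}{4782558}$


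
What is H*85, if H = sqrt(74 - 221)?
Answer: 595*I*sqrt(3) ≈ 1030.6*I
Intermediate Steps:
H = 7*I*sqrt(3) (H = sqrt(-147) = 7*I*sqrt(3) ≈ 12.124*I)
H*85 = (7*I*sqrt(3))*85 = 595*I*sqrt(3)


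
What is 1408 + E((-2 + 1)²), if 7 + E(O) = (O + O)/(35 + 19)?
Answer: 37828/27 ≈ 1401.0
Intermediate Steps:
E(O) = -7 + O/27 (E(O) = -7 + (O + O)/(35 + 19) = -7 + (2*O)/54 = -7 + (2*O)*(1/54) = -7 + O/27)
1408 + E((-2 + 1)²) = 1408 + (-7 + (-2 + 1)²/27) = 1408 + (-7 + (1/27)*(-1)²) = 1408 + (-7 + (1/27)*1) = 1408 + (-7 + 1/27) = 1408 - 188/27 = 37828/27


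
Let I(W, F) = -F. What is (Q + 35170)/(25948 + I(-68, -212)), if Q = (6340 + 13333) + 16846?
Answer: 71689/26160 ≈ 2.7404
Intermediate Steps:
Q = 36519 (Q = 19673 + 16846 = 36519)
(Q + 35170)/(25948 + I(-68, -212)) = (36519 + 35170)/(25948 - 1*(-212)) = 71689/(25948 + 212) = 71689/26160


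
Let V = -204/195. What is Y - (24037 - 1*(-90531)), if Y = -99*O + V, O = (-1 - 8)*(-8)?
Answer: -7910308/65 ≈ -1.2170e+5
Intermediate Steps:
V = -68/65 (V = -204/195 = -1*68/65 = -68/65 ≈ -1.0462)
O = 72 (O = -9*(-8) = 72)
Y = -463388/65 (Y = -99*72 - 68/65 = -7128 - 68/65 = -463388/65 ≈ -7129.0)
Y - (24037 - 1*(-90531)) = -463388/65 - (24037 - 1*(-90531)) = -463388/65 - (24037 + 90531) = -463388/65 - 1*114568 = -463388/65 - 114568 = -7910308/65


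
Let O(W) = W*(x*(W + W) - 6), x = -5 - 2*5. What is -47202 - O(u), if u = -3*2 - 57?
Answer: 71490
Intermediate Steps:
x = -15 (x = -5 - 10 = -15)
u = -63 (u = -6 - 57 = -63)
O(W) = W*(-6 - 30*W) (O(W) = W*(-15*(W + W) - 6) = W*(-30*W - 6) = W*(-6 - 30*W))
-47202 - O(u) = -47202 - 6*(-63)*(-1 - 5*(-63)) = -47202 - 6*(-63)*(-1 + 315) = -47202 - 6*(-63)*314 = -47202 - 1*(-118692) = -47202 + 118692 = 71490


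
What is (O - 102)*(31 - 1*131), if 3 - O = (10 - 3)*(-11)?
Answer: 2200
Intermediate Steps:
O = 80 (O = 3 - (10 - 3)*(-11) = 3 - 7*(-11) = 3 - 1*(-77) = 3 + 77 = 80)
(O - 102)*(31 - 1*131) = (80 - 102)*(31 - 1*131) = -22*(31 - 131) = -22*(-100) = 2200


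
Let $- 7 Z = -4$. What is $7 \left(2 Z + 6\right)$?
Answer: $50$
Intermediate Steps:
$Z = \frac{4}{7}$ ($Z = \left(- \frac{1}{7}\right) \left(-4\right) = \frac{4}{7} \approx 0.57143$)
$7 \left(2 Z + 6\right) = 7 \left(2 \cdot \frac{4}{7} + 6\right) = 7 \left(\frac{8}{7} + 6\right) = 7 \cdot \frac{50}{7} = 50$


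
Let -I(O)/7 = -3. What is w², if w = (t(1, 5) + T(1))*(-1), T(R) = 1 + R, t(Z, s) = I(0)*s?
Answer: 11449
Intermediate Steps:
I(O) = 21 (I(O) = -7*(-3) = 21)
t(Z, s) = 21*s
w = -107 (w = (21*5 + (1 + 1))*(-1) = (105 + 2)*(-1) = 107*(-1) = -107)
w² = (-107)² = 11449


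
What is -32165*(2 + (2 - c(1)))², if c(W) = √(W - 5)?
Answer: -385980 + 514640*I ≈ -3.8598e+5 + 5.1464e+5*I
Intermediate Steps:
c(W) = √(-5 + W)
-32165*(2 + (2 - c(1)))² = -32165*(2 + (2 - √(-5 + 1)))² = -32165*(2 + (2 - √(-4)))² = -32165*(2 + (2 - 2*I))² = -32165*(4 - 2*I)²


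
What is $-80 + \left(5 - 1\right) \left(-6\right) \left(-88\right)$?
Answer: $2032$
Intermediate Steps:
$-80 + \left(5 - 1\right) \left(-6\right) \left(-88\right) = -80 + 4 \left(-6\right) \left(-88\right) = -80 - -2112 = -80 + 2112 = 2032$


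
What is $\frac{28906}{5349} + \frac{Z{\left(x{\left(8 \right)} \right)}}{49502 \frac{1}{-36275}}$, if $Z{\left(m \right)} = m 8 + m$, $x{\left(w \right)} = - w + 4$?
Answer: $\frac{4208081956}{132393099} \approx 31.785$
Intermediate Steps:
$x{\left(w \right)} = 4 - w$
$Z{\left(m \right)} = 9 m$ ($Z{\left(m \right)} = 8 m + m = 9 m$)
$\frac{28906}{5349} + \frac{Z{\left(x{\left(8 \right)} \right)}}{49502 \frac{1}{-36275}} = \frac{28906}{5349} + \frac{9 \left(4 - 8\right)}{49502 \frac{1}{-36275}} = 28906 \cdot \frac{1}{5349} + \frac{9 \left(4 - 8\right)}{49502 \left(- \frac{1}{36275}\right)} = \frac{28906}{5349} + \frac{9 \left(-4\right)}{- \frac{49502}{36275}} = \frac{28906}{5349} - - \frac{652950}{24751} = \frac{28906}{5349} + \frac{652950}{24751} = \frac{4208081956}{132393099}$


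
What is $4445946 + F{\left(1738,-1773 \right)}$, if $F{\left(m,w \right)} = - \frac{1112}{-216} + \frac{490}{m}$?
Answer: $\frac{104315358404}{23463} \approx 4.446 \cdot 10^{6}$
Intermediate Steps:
$F{\left(m,w \right)} = \frac{139}{27} + \frac{490}{m}$ ($F{\left(m,w \right)} = \left(-1112\right) \left(- \frac{1}{216}\right) + \frac{490}{m} = \frac{139}{27} + \frac{490}{m}$)
$4445946 + F{\left(1738,-1773 \right)} = 4445946 + \left(\frac{139}{27} + \frac{490}{1738}\right) = 4445946 + \left(\frac{139}{27} + 490 \cdot \frac{1}{1738}\right) = 4445946 + \left(\frac{139}{27} + \frac{245}{869}\right) = 4445946 + \frac{127406}{23463} = \frac{104315358404}{23463}$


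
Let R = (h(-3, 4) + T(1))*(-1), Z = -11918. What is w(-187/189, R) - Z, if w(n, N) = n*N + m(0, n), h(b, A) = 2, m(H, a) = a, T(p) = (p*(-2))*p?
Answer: 2252315/189 ≈ 11917.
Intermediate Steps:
T(p) = -2*p² (T(p) = (-2*p)*p = -2*p²)
R = 0 (R = (2 - 2*1²)*(-1) = (2 - 2*1)*(-1) = (2 - 2)*(-1) = 0*(-1) = 0)
w(n, N) = n + N*n (w(n, N) = n*N + n = N*n + n = n + N*n)
w(-187/189, R) - Z = (-187/189)*(1 + 0) - 1*(-11918) = -187*1/189*1 + 11918 = -187/189*1 + 11918 = -187/189 + 11918 = 2252315/189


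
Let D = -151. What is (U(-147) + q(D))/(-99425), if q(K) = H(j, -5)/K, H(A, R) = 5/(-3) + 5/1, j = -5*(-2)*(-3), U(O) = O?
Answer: 66601/45039525 ≈ 0.0014787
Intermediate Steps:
j = -30 (j = 10*(-3) = -30)
H(A, R) = 10/3 (H(A, R) = 5*(-⅓) + 5*1 = -5/3 + 5 = 10/3)
q(K) = 10/(3*K)
(U(-147) + q(D))/(-99425) = (-147 + (10/3)/(-151))/(-99425) = (-147 + (10/3)*(-1/151))*(-1/99425) = (-147 - 10/453)*(-1/99425) = -66601/453*(-1/99425) = 66601/45039525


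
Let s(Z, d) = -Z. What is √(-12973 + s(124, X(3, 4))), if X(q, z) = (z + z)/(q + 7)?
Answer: I*√13097 ≈ 114.44*I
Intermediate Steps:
X(q, z) = 2*z/(7 + q) (X(q, z) = (2*z)/(7 + q) = 2*z/(7 + q))
√(-12973 + s(124, X(3, 4))) = √(-12973 - 1*124) = √(-12973 - 124) = √(-13097) = I*√13097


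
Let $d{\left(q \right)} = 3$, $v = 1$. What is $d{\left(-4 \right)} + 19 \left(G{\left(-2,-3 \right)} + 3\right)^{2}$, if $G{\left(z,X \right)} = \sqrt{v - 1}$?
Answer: $174$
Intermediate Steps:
$G{\left(z,X \right)} = 0$ ($G{\left(z,X \right)} = \sqrt{1 - 1} = \sqrt{0} = 0$)
$d{\left(-4 \right)} + 19 \left(G{\left(-2,-3 \right)} + 3\right)^{2} = 3 + 19 \left(0 + 3\right)^{2} = 3 + 19 \cdot 3^{2} = 3 + 19 \cdot 9 = 3 + 171 = 174$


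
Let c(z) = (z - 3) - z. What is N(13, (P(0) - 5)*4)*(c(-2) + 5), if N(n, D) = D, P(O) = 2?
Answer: -24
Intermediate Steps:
c(z) = -3 (c(z) = (-3 + z) - z = -3)
N(13, (P(0) - 5)*4)*(c(-2) + 5) = ((2 - 5)*4)*(-3 + 5) = -3*4*2 = -12*2 = -24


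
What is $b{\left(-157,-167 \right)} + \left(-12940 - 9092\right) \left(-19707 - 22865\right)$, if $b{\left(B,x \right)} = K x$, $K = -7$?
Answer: $937947473$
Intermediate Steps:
$b{\left(B,x \right)} = - 7 x$
$b{\left(-157,-167 \right)} + \left(-12940 - 9092\right) \left(-19707 - 22865\right) = \left(-7\right) \left(-167\right) + \left(-12940 - 9092\right) \left(-19707 - 22865\right) = 1169 - -937946304 = 1169 + 937946304 = 937947473$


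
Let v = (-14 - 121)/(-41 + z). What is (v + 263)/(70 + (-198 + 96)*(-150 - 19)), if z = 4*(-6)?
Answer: 1723/112502 ≈ 0.015315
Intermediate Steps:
z = -24
v = 27/13 (v = (-14 - 121)/(-41 - 24) = -135/(-65) = -135*(-1/65) = 27/13 ≈ 2.0769)
(v + 263)/(70 + (-198 + 96)*(-150 - 19)) = (27/13 + 263)/(70 + (-198 + 96)*(-150 - 19)) = 3446/(13*(70 - 102*(-169))) = 3446/(13*(70 + 17238)) = (3446/13)/17308 = (3446/13)*(1/17308) = 1723/112502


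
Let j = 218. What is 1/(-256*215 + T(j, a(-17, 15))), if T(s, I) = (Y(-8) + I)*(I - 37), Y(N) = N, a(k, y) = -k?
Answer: -1/55220 ≈ -1.8109e-5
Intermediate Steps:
T(s, I) = (-37 + I)*(-8 + I) (T(s, I) = (-8 + I)*(I - 37) = (-8 + I)*(-37 + I) = (-37 + I)*(-8 + I))
1/(-256*215 + T(j, a(-17, 15))) = 1/(-256*215 + (296 + (-1*(-17))² - (-45)*(-17))) = 1/(-55040 + (296 + 17² - 45*17)) = 1/(-55040 + (296 + 289 - 765)) = 1/(-55040 - 180) = 1/(-55220) = -1/55220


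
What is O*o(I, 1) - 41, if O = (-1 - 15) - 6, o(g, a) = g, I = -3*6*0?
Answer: -41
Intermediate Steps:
I = 0 (I = -18*0 = 0)
O = -22 (O = -16 - 6 = -22)
O*o(I, 1) - 41 = -22*0 - 41 = 0 - 41 = -41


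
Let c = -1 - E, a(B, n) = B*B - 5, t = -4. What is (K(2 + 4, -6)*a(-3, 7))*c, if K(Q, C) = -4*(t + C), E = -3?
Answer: 320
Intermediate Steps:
a(B, n) = -5 + B**2 (a(B, n) = B**2 - 5 = -5 + B**2)
c = 2 (c = -1 - 1*(-3) = -1 + 3 = 2)
K(Q, C) = 16 - 4*C (K(Q, C) = -4*(-4 + C) = 16 - 4*C)
(K(2 + 4, -6)*a(-3, 7))*c = ((16 - 4*(-6))*(-5 + (-3)**2))*2 = ((16 + 24)*(-5 + 9))*2 = (40*4)*2 = 160*2 = 320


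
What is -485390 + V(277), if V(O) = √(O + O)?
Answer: -485390 + √554 ≈ -4.8537e+5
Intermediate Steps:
V(O) = √2*√O (V(O) = √(2*O) = √2*√O)
-485390 + V(277) = -485390 + √2*√277 = -485390 + √554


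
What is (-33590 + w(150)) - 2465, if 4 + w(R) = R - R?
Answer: -36059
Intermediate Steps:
w(R) = -4 (w(R) = -4 + (R - R) = -4 + 0 = -4)
(-33590 + w(150)) - 2465 = (-33590 - 4) - 2465 = -33594 - 2465 = -36059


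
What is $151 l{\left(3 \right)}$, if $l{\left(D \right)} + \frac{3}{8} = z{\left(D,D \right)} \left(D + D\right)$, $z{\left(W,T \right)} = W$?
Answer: $\frac{21291}{8} \approx 2661.4$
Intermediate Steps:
$l{\left(D \right)} = - \frac{3}{8} + 2 D^{2}$ ($l{\left(D \right)} = - \frac{3}{8} + D \left(D + D\right) = - \frac{3}{8} + D 2 D = - \frac{3}{8} + 2 D^{2}$)
$151 l{\left(3 \right)} = 151 \left(- \frac{3}{8} + 2 \cdot 3^{2}\right) = 151 \left(- \frac{3}{8} + 2 \cdot 9\right) = 151 \left(- \frac{3}{8} + 18\right) = 151 \cdot \frac{141}{8} = \frac{21291}{8}$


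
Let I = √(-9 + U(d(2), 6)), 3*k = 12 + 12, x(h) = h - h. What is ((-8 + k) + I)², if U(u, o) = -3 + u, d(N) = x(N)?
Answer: -12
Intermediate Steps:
x(h) = 0
k = 8 (k = (12 + 12)/3 = (⅓)*24 = 8)
d(N) = 0
I = 2*I*√3 (I = √(-9 + (-3 + 0)) = √(-9 - 3) = √(-12) = 2*I*√3 ≈ 3.4641*I)
((-8 + k) + I)² = ((-8 + 8) + 2*I*√3)² = (0 + 2*I*√3)² = (2*I*√3)² = -12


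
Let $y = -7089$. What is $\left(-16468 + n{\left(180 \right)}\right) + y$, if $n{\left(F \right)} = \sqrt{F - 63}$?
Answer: $-23557 + 3 \sqrt{13} \approx -23546.0$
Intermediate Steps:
$n{\left(F \right)} = \sqrt{-63 + F}$
$\left(-16468 + n{\left(180 \right)}\right) + y = \left(-16468 + \sqrt{-63 + 180}\right) - 7089 = \left(-16468 + \sqrt{117}\right) - 7089 = \left(-16468 + 3 \sqrt{13}\right) - 7089 = -23557 + 3 \sqrt{13}$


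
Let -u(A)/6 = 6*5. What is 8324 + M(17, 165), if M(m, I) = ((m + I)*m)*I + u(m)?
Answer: 518654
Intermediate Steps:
u(A) = -180 (u(A) = -36*5 = -6*30 = -180)
M(m, I) = -180 + I*m*(I + m) (M(m, I) = ((m + I)*m)*I - 180 = ((I + m)*m)*I - 180 = (m*(I + m))*I - 180 = I*m*(I + m) - 180 = -180 + I*m*(I + m))
8324 + M(17, 165) = 8324 + (-180 + 165*17² + 17*165²) = 8324 + (-180 + 165*289 + 17*27225) = 8324 + (-180 + 47685 + 462825) = 8324 + 510330 = 518654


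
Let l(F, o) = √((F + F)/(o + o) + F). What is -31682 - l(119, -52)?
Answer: -31682 - 17*√273/26 ≈ -31693.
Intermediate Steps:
l(F, o) = √(F + F/o) (l(F, o) = √((2*F)/((2*o)) + F) = √((2*F)*(1/(2*o)) + F) = √(F/o + F) = √(F + F/o))
-31682 - l(119, -52) = -31682 - √(119 + 119/(-52)) = -31682 - √(119 + 119*(-1/52)) = -31682 - √(119 - 119/52) = -31682 - √(6069/52) = -31682 - 17*√273/26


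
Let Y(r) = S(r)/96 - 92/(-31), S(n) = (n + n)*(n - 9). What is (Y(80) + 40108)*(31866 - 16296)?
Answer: 19417476750/31 ≈ 6.2637e+8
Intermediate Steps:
S(n) = 2*n*(-9 + n) (S(n) = (2*n)*(-9 + n) = 2*n*(-9 + n))
Y(r) = 92/31 + r*(-9 + r)/48 (Y(r) = (2*r*(-9 + r))/96 - 92/(-31) = (2*r*(-9 + r))*(1/96) - 92*(-1/31) = r*(-9 + r)/48 + 92/31 = 92/31 + r*(-9 + r)/48)
(Y(80) + 40108)*(31866 - 16296) = ((92/31 + (1/48)*80*(-9 + 80)) + 40108)*(31866 - 16296) = ((92/31 + (1/48)*80*71) + 40108)*15570 = ((92/31 + 355/3) + 40108)*15570 = (11281/93 + 40108)*15570 = (3741325/93)*15570 = 19417476750/31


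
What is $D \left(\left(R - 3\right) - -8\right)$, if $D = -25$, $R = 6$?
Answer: $-275$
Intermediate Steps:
$D \left(\left(R - 3\right) - -8\right) = - 25 \left(\left(6 - 3\right) - -8\right) = - 25 \left(3 + 8\right) = \left(-25\right) 11 = -275$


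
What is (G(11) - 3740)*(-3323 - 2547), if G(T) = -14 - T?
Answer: 22100550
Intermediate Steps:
(G(11) - 3740)*(-3323 - 2547) = ((-14 - 1*11) - 3740)*(-3323 - 2547) = ((-14 - 11) - 3740)*(-5870) = (-25 - 3740)*(-5870) = -3765*(-5870) = 22100550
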